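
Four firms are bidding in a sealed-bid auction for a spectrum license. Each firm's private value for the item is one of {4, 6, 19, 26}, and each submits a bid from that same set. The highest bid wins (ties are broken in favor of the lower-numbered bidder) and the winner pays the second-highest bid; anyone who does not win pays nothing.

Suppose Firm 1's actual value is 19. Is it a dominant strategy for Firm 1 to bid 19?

Check each profile of the others' bids and compare truth against every alternative bid.
Others bid (4, 4, 4): truth gives 15, best alternative gives 15.
Others bid (4, 4, 6): truth gives 13, best alternative gives 13.
Others bid (4, 6, 4): truth gives 13, best alternative gives 13.
Others bid (4, 6, 6): truth gives 13, best alternative gives 13.
Others bid (6, 4, 4): truth gives 13, best alternative gives 13.
Others bid (6, 4, 6): truth gives 13, best alternative gives 13.
(Remaining 58 profiles checked similarly; truth is weakly best in each.)
In every case the truthful bid is at least as good as any alternative, so it is a dominant strategy.

Yes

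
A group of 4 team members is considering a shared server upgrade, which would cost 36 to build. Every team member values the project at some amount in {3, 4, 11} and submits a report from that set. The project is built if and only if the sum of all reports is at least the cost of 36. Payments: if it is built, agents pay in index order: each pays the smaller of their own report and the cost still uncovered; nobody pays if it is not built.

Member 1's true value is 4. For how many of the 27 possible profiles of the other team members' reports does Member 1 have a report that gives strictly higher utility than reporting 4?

1

Others report (11, 11, 11): truth gives 0; report 3 gives 1 > 0. Violating.
Others report (3, 3, 3): truth gives 0; no alternative beats it.
Others report (3, 3, 4): truth gives 0; no alternative beats it.
(Checking all 27 profiles: 1 has a profitable deviation, 26 do not.)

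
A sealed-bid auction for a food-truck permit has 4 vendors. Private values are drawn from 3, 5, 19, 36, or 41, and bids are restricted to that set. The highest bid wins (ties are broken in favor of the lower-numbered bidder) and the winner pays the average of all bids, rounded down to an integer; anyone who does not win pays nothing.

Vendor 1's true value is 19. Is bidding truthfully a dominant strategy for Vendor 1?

No

Consider the case where Vendor 2 bids 3, Vendor 3 bids 3 and Vendor 4 bids 3.
Truthful bid 19: wins, pays 7, utility 19 - 7 = 12.
Bid 3 instead: wins, pays 3, utility 19 - 3 = 16.
Since 16 > 12, bidding 3 is strictly better here, so truthful bidding is not dominant.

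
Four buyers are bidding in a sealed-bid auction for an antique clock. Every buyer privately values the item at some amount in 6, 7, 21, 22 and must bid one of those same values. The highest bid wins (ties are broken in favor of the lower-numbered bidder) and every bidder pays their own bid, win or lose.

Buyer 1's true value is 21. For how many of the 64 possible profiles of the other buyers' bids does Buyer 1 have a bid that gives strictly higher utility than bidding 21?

45

Others bid (6, 6, 6): truth gives 0; bid 6 gives 15 > 0. Violating.
Others bid (6, 6, 7): truth gives 0; bid 7 gives 14 > 0. Violating.
Others bid (6, 6, 22): truth gives -21; bid 22 gives -1 > -21. Violating.
Others bid (6, 7, 6): truth gives 0; bid 7 gives 14 > 0. Violating.
Others bid (6, 6, 21): truth gives 0; no alternative beats it.
Others bid (6, 7, 21): truth gives 0; no alternative beats it.
(Checking all 64 profiles: 45 have a profitable deviation, 19 do not.)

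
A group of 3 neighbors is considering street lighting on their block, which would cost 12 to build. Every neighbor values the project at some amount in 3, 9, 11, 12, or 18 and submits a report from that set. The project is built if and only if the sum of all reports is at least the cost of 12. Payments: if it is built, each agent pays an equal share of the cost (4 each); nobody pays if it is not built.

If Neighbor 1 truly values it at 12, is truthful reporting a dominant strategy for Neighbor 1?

Check each profile of the others' reports and compare truth against every alternative report.
Others report (3, 3): truth gives 8, best alternative gives 8.
Others report (3, 9): truth gives 8, best alternative gives 8.
Others report (3, 11): truth gives 8, best alternative gives 8.
Others report (3, 12): truth gives 8, best alternative gives 8.
Others report (3, 18): truth gives 8, best alternative gives 8.
Others report (9, 3): truth gives 8, best alternative gives 8.
(Remaining 19 profiles checked similarly; truth is weakly best in each.)
In every case the truthful report is at least as good as any alternative, so it is a dominant strategy.

Yes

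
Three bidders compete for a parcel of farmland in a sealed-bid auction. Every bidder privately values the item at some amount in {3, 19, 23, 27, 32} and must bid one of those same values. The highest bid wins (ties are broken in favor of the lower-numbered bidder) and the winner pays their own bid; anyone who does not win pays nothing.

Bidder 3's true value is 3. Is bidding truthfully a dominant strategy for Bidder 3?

Yes

Check each profile of the others' bids and compare truth against every alternative bid.
Others bid (3, 3): truth gives 0, best alternative gives -16.
Others bid (3, 19): truth gives 0, best alternative gives 0.
Others bid (3, 23): truth gives 0, best alternative gives 0.
Others bid (3, 27): truth gives 0, best alternative gives 0.
Others bid (3, 32): truth gives 0, best alternative gives 0.
Others bid (19, 3): truth gives 0, best alternative gives 0.
(Remaining 19 profiles checked similarly; truth is weakly best in each.)
In every case the truthful bid is at least as good as any alternative, so it is a dominant strategy.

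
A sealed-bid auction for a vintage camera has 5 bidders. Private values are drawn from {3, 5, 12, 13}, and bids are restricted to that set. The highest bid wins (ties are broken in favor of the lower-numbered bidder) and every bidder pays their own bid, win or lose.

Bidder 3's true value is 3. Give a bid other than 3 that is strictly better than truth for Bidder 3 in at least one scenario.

Suppose Bidder 1 bids 3, Bidder 2 bids 3, Bidder 4 bids 3 and Bidder 5 bids 3.
Bid 3: loses but pays 3, utility -3.
Bid 5: wins, pays 5, utility 3 - 5 = -2.
So bidding 5 beats truth here (-2 > -3).

5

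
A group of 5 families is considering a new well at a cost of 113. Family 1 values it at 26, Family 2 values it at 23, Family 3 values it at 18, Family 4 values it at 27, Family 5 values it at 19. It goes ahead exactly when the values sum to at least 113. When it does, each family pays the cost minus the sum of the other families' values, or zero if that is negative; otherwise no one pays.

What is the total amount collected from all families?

Total value 113 ≥ cost 113, so it is built.
Family 1: others sum to 87; max(0, 113 - 87) = 26.
Family 2: others sum to 90; max(0, 113 - 90) = 23.
Family 3: others sum to 95; max(0, 113 - 95) = 18.
Family 4: others sum to 86; max(0, 113 - 86) = 27.
Family 5: others sum to 94; max(0, 113 - 94) = 19.
Total collected = 26 + 23 + 18 + 27 + 19 = 113.

113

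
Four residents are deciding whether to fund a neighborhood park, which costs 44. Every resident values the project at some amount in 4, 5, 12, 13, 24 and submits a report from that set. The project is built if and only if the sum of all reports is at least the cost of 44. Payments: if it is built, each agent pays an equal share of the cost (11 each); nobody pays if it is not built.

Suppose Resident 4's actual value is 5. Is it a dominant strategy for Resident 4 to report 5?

No

Consider the case where Resident 1 reports 13, Resident 2 reports 13 and Resident 3 reports 13.
Truthful report 5: project built, pays 11, utility 5 - 11 = -6.
Report 4 instead: project not built, utility 0.
Since 0 > -6, reporting 4 is strictly better here, so truthful reporting is not dominant.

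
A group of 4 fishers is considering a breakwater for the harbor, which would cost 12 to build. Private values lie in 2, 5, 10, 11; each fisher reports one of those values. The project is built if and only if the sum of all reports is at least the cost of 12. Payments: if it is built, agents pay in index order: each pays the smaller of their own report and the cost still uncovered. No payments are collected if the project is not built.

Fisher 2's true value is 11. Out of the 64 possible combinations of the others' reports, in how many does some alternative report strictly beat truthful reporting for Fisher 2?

Others report (2, 2, 5): truth gives 1; report 5 gives 6 > 1. Violating.
Others report (2, 2, 10): truth gives 1; report 2 gives 9 > 1. Violating.
Others report (2, 2, 11): truth gives 1; report 2 gives 9 > 1. Violating.
Others report (2, 5, 2): truth gives 1; report 5 gives 6 > 1. Violating.
Others report (2, 2, 2): truth gives 1; no alternative beats it.
Others report (10, 2, 2): truth gives 9; no alternative beats it.
(Checking all 64 profiles: 31 have a profitable deviation, 33 do not.)

31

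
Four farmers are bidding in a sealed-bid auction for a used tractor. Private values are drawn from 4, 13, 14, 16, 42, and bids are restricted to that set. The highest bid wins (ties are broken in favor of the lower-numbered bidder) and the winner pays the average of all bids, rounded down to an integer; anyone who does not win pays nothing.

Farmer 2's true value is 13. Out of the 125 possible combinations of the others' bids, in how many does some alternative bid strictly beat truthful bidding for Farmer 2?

Others bid (4, 4, 14): truth gives 0; bid 14 gives 4 > 0. Violating.
Others bid (4, 4, 16): truth gives 0; bid 16 gives 3 > 0. Violating.
Others bid (4, 13, 14): truth gives 0; bid 14 gives 2 > 0. Violating.
Others bid (4, 13, 16): truth gives 0; bid 16 gives 1 > 0. Violating.
Others bid (4, 4, 4): truth gives 7; no alternative beats it.
Others bid (4, 4, 13): truth gives 5; no alternative beats it.
(Checking all 125 profiles: 25 have a profitable deviation, 100 do not.)

25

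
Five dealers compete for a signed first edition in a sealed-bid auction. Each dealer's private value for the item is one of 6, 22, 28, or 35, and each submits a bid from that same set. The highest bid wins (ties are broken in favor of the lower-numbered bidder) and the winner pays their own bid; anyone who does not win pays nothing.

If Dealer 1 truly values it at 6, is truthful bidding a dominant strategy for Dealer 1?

Yes

Check each profile of the others' bids and compare truth against every alternative bid.
Others bid (6, 6, 6, 6): truth gives 0, best alternative gives -16.
Others bid (6, 6, 6, 22): truth gives 0, best alternative gives -16.
Others bid (6, 6, 22, 6): truth gives 0, best alternative gives -16.
Others bid (6, 6, 22, 22): truth gives 0, best alternative gives -16.
Others bid (6, 22, 6, 6): truth gives 0, best alternative gives -16.
Others bid (6, 22, 6, 22): truth gives 0, best alternative gives -16.
(Remaining 250 profiles checked similarly; truth is weakly best in each.)
In every case the truthful bid is at least as good as any alternative, so it is a dominant strategy.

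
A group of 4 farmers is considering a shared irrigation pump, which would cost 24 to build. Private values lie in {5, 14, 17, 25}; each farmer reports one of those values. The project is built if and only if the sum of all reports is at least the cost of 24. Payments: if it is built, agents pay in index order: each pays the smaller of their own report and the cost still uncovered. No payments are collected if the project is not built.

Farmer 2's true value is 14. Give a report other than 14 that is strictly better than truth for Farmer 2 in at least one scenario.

5

Suppose Farmer 1 reports 5, Farmer 3 reports 5 and Farmer 4 reports 14.
Report 14: project built, pays 14, utility 14 - 14 = 0.
Report 5: project built, pays 5, utility 14 - 5 = 9.
So reporting 5 beats truth here (9 > 0).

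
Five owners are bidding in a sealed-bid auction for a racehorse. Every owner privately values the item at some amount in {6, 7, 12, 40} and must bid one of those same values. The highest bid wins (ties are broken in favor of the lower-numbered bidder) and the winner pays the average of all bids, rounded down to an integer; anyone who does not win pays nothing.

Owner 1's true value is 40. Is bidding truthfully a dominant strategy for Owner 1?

No

Consider the case where Owner 2 bids 6, Owner 3 bids 6, Owner 4 bids 6 and Owner 5 bids 6.
Truthful bid 40: wins, pays 12, utility 40 - 12 = 28.
Bid 6 instead: wins, pays 6, utility 40 - 6 = 34.
Since 34 > 28, bidding 6 is strictly better here, so truthful bidding is not dominant.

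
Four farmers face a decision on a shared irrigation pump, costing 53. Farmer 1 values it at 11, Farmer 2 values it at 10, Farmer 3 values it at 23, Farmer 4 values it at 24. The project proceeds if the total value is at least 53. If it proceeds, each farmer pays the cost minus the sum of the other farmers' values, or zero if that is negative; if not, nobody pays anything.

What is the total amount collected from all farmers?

Total value 68 ≥ cost 53, so it is built.
Farmer 1: others sum to 57; max(0, 53 - 57) = 0.
Farmer 2: others sum to 58; max(0, 53 - 58) = 0.
Farmer 3: others sum to 45; max(0, 53 - 45) = 8.
Farmer 4: others sum to 44; max(0, 53 - 44) = 9.
Total collected = 0 + 0 + 8 + 9 = 17.

17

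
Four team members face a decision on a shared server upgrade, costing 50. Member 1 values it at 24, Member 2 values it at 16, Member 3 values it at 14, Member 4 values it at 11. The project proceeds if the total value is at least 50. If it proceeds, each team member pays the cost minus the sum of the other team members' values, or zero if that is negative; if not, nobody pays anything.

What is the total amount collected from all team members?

Total value 65 ≥ cost 50, so it is built.
Member 1: others sum to 41; max(0, 50 - 41) = 9.
Member 2: others sum to 49; max(0, 50 - 49) = 1.
Member 3: others sum to 51; max(0, 50 - 51) = 0.
Member 4: others sum to 54; max(0, 50 - 54) = 0.
Total collected = 9 + 1 + 0 + 0 = 10.

10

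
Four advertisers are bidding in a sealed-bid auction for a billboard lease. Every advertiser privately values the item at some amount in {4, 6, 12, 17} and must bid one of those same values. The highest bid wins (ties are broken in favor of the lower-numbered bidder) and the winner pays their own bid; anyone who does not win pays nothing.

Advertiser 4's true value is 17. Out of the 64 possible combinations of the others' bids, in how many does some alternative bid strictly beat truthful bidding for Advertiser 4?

8

Others bid (4, 4, 4): truth gives 0; bid 6 gives 11 > 0. Violating.
Others bid (4, 4, 6): truth gives 0; bid 12 gives 5 > 0. Violating.
Others bid (4, 6, 4): truth gives 0; bid 12 gives 5 > 0. Violating.
Others bid (4, 6, 6): truth gives 0; bid 12 gives 5 > 0. Violating.
Others bid (4, 4, 12): truth gives 0; no alternative beats it.
Others bid (4, 4, 17): truth gives 0; no alternative beats it.
(Checking all 64 profiles: 8 have a profitable deviation, 56 do not.)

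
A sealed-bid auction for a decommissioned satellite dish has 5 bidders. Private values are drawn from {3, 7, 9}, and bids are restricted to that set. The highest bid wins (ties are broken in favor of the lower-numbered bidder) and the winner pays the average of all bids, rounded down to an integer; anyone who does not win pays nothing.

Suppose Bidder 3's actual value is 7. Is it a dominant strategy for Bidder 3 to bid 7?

No

Consider the case where Bidder 1 bids 3, Bidder 2 bids 3, Bidder 4 bids 3 and Bidder 5 bids 9.
Truthful bid 7: loses, pays 0, utility 0.
Bid 9 instead: wins, pays 5, utility 7 - 5 = 2.
Since 2 > 0, bidding 9 is strictly better here, so truthful bidding is not dominant.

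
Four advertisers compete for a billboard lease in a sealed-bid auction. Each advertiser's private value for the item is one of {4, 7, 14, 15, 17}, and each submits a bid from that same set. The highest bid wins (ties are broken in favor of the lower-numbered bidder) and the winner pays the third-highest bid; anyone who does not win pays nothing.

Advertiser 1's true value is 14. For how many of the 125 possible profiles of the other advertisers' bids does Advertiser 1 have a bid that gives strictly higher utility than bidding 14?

24

Others bid (4, 4, 15): truth gives 0; bid 15 gives 10 > 0. Violating.
Others bid (4, 4, 17): truth gives 0; bid 17 gives 10 > 0. Violating.
Others bid (4, 7, 15): truth gives 0; bid 15 gives 7 > 0. Violating.
Others bid (4, 7, 17): truth gives 0; bid 17 gives 7 > 0. Violating.
Others bid (4, 4, 4): truth gives 10; no alternative beats it.
Others bid (4, 4, 7): truth gives 10; no alternative beats it.
(Checking all 125 profiles: 24 have a profitable deviation, 101 do not.)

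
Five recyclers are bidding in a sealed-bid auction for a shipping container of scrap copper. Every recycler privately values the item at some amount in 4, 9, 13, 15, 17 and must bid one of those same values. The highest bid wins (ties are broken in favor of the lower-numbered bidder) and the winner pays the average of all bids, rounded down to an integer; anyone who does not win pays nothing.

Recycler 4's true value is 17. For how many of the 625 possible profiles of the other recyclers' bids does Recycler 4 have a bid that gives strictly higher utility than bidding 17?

Others bid (4, 4, 4, 4): truth gives 11; bid 9 gives 12 > 11. Violating.
Others bid (4, 4, 4, 9): truth gives 10; bid 9 gives 11 > 10. Violating.
Others bid (4, 4, 4, 13): truth gives 9; bid 13 gives 10 > 9. Violating.
Others bid (4, 4, 9, 4): truth gives 10; bid 13 gives 11 > 10. Violating.
Others bid (4, 4, 4, 15): truth gives 9; no alternative beats it.
Others bid (4, 4, 4, 17): truth gives 8; no alternative beats it.
(Checking all 625 profiles: 57 have a profitable deviation, 568 do not.)

57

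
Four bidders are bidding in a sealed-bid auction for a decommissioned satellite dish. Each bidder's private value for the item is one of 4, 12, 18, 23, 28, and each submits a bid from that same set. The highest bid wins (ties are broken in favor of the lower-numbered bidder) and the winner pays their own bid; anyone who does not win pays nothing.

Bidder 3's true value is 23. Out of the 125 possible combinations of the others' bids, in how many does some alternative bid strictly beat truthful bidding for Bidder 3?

12

Others bid (4, 4, 4): truth gives 0; bid 12 gives 11 > 0. Violating.
Others bid (4, 4, 12): truth gives 0; bid 12 gives 11 > 0. Violating.
Others bid (4, 4, 18): truth gives 0; bid 18 gives 5 > 0. Violating.
Others bid (4, 12, 4): truth gives 0; bid 18 gives 5 > 0. Violating.
Others bid (4, 4, 23): truth gives 0; no alternative beats it.
Others bid (4, 4, 28): truth gives 0; no alternative beats it.
(Checking all 125 profiles: 12 have a profitable deviation, 113 do not.)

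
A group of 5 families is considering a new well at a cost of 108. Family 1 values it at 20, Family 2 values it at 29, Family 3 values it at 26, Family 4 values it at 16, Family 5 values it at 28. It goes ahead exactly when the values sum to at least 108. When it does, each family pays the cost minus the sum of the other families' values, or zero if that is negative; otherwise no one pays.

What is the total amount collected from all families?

64

Total value 119 ≥ cost 108, so it is built.
Family 1: others sum to 99; max(0, 108 - 99) = 9.
Family 2: others sum to 90; max(0, 108 - 90) = 18.
Family 3: others sum to 93; max(0, 108 - 93) = 15.
Family 4: others sum to 103; max(0, 108 - 103) = 5.
Family 5: others sum to 91; max(0, 108 - 91) = 17.
Total collected = 9 + 18 + 15 + 5 + 17 = 64.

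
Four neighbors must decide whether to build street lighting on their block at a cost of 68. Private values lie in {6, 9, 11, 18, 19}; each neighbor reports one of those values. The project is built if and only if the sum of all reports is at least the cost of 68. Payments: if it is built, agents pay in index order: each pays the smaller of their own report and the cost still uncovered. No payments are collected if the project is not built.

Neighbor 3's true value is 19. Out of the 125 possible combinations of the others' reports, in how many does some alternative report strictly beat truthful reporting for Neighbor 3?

Others report (18, 18, 18): truth gives 0; report 18 gives 1 > 0. Violating.
Others report (18, 18, 19): truth gives 0; report 18 gives 1 > 0. Violating.
Others report (18, 19, 18): truth gives 0; report 18 gives 1 > 0. Violating.
Others report (18, 19, 19): truth gives 0; report 18 gives 1 > 0. Violating.
Others report (6, 6, 6): truth gives 0; no alternative beats it.
Others report (6, 6, 9): truth gives 0; no alternative beats it.
(Checking all 125 profiles: 8 have a profitable deviation, 117 do not.)

8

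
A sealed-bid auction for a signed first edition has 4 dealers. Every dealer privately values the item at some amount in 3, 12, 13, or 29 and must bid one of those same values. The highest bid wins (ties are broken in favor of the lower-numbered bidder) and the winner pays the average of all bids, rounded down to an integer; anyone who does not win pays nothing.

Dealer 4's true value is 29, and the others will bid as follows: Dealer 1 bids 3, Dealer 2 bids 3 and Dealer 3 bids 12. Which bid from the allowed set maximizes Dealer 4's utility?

13

Bid 3: loses, pays 0, utility 0.
Bid 12: loses, pays 0, utility 0.
Bid 13: wins, pays 7, utility 29 - 7 = 22.
Bid 29: wins, pays 11, utility 29 - 11 = 18.
The best choice is 13 with utility 22.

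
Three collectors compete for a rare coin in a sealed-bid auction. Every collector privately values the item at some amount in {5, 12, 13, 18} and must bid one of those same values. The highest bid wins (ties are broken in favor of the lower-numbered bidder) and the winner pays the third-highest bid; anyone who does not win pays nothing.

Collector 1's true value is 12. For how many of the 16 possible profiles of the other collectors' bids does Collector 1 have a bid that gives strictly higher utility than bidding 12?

4

Others bid (5, 13): truth gives 0; bid 13 gives 7 > 0. Violating.
Others bid (5, 18): truth gives 0; bid 18 gives 7 > 0. Violating.
Others bid (13, 5): truth gives 0; bid 13 gives 7 > 0. Violating.
Others bid (18, 5): truth gives 0; bid 18 gives 7 > 0. Violating.
Others bid (5, 5): truth gives 7; no alternative beats it.
Others bid (5, 12): truth gives 7; no alternative beats it.
(Checking all 16 profiles: 4 have a profitable deviation, 12 do not.)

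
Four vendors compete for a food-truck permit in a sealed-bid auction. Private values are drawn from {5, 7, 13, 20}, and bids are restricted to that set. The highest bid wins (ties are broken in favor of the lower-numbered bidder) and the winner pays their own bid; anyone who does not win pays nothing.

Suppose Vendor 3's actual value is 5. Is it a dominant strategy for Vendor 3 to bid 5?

Check each profile of the others' bids and compare truth against every alternative bid.
Others bid (5, 5, 5): truth gives 0, best alternative gives -2.
Others bid (5, 5, 7): truth gives 0, best alternative gives -2.
Others bid (5, 5, 13): truth gives 0, best alternative gives 0.
Others bid (5, 5, 20): truth gives 0, best alternative gives 0.
Others bid (5, 7, 5): truth gives 0, best alternative gives 0.
Others bid (5, 7, 7): truth gives 0, best alternative gives 0.
(Remaining 58 profiles checked similarly; truth is weakly best in each.)
In every case the truthful bid is at least as good as any alternative, so it is a dominant strategy.

Yes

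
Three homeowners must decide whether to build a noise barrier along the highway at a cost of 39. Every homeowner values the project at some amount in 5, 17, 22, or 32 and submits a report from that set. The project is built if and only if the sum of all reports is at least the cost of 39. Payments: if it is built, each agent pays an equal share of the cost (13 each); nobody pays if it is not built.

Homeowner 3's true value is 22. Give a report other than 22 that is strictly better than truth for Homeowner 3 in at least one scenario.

Suppose Homeowner 1 reports 5 and Homeowner 2 reports 5.
Report 22: project not built, utility 0.
Report 32: project built, pays 13, utility 22 - 13 = 9.
So reporting 32 beats truth here (9 > 0).

32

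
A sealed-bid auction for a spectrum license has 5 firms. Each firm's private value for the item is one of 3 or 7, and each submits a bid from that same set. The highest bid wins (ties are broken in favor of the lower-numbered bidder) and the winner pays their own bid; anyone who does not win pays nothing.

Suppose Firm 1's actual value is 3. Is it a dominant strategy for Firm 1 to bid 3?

Check each profile of the others' bids and compare truth against every alternative bid.
Others bid (3, 3, 3, 3): truth gives 0, best alternative gives -4.
Others bid (3, 3, 3, 7): truth gives 0, best alternative gives -4.
Others bid (3, 3, 7, 3): truth gives 0, best alternative gives -4.
Others bid (3, 3, 7, 7): truth gives 0, best alternative gives -4.
Others bid (3, 7, 3, 3): truth gives 0, best alternative gives -4.
Others bid (3, 7, 3, 7): truth gives 0, best alternative gives -4.
(Remaining 10 profiles checked similarly; truth is weakly best in each.)
In every case the truthful bid is at least as good as any alternative, so it is a dominant strategy.

Yes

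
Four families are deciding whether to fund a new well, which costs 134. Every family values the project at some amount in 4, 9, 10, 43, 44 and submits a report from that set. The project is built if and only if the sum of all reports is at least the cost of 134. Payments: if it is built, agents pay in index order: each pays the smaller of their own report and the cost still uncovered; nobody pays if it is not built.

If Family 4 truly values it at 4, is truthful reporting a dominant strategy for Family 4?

Yes

Check each profile of the others' reports and compare truth against every alternative report.
Others report (43, 43, 43): truth gives 0, best alternative gives -1.
Others report (44, 44, 44): truth gives 2, best alternative gives 2.
Others report (43, 44, 44): truth gives 1, best alternative gives 1.
Others report (44, 43, 44): truth gives 1, best alternative gives 1.
Others report (44, 44, 43): truth gives 1, best alternative gives 1.
Others report (4, 4, 4): truth gives 0, best alternative gives 0.
(Remaining 119 profiles checked similarly; truth is weakly best in each.)
In every case the truthful report is at least as good as any alternative, so it is a dominant strategy.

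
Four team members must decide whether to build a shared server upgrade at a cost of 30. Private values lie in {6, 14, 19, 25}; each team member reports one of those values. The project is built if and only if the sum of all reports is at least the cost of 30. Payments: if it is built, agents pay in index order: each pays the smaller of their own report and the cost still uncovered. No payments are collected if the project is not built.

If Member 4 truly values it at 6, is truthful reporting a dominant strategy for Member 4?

Check each profile of the others' reports and compare truth against every alternative report.
Others report (6, 6, 6): truth gives 0, best alternative gives -6.
Others report (6, 6, 19): truth gives 6, best alternative gives 6.
Others report (6, 6, 25): truth gives 6, best alternative gives 6.
Others report (6, 14, 14): truth gives 6, best alternative gives 6.
Others report (6, 14, 19): truth gives 6, best alternative gives 6.
Others report (6, 14, 25): truth gives 6, best alternative gives 6.
(Remaining 58 profiles checked similarly; truth is weakly best in each.)
In every case the truthful report is at least as good as any alternative, so it is a dominant strategy.

Yes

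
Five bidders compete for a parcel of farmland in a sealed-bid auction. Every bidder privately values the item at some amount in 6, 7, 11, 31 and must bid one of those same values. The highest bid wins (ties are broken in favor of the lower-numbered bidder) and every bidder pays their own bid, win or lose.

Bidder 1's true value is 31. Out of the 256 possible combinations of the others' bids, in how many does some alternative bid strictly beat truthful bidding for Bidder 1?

81

Others bid (6, 6, 6, 6): truth gives 0; bid 6 gives 25 > 0. Violating.
Others bid (6, 6, 6, 7): truth gives 0; bid 7 gives 24 > 0. Violating.
Others bid (6, 6, 6, 11): truth gives 0; bid 11 gives 20 > 0. Violating.
Others bid (6, 6, 7, 6): truth gives 0; bid 7 gives 24 > 0. Violating.
Others bid (6, 6, 6, 31): truth gives 0; no alternative beats it.
Others bid (6, 6, 7, 31): truth gives 0; no alternative beats it.
(Checking all 256 profiles: 81 have a profitable deviation, 175 do not.)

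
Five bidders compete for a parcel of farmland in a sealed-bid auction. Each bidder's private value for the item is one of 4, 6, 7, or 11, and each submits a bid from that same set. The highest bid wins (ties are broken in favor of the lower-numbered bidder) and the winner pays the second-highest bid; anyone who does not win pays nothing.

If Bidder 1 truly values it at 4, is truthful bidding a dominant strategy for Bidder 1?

Check each profile of the others' bids and compare truth against every alternative bid.
Others bid (4, 4, 4, 6): truth gives 0, best alternative gives -2.
Others bid (4, 4, 6, 4): truth gives 0, best alternative gives -2.
Others bid (4, 4, 6, 6): truth gives 0, best alternative gives -2.
Others bid (4, 6, 4, 4): truth gives 0, best alternative gives -2.
Others bid (4, 6, 4, 6): truth gives 0, best alternative gives -2.
Others bid (4, 6, 6, 4): truth gives 0, best alternative gives -2.
(Remaining 250 profiles checked similarly; truth is weakly best in each.)
In every case the truthful bid is at least as good as any alternative, so it is a dominant strategy.

Yes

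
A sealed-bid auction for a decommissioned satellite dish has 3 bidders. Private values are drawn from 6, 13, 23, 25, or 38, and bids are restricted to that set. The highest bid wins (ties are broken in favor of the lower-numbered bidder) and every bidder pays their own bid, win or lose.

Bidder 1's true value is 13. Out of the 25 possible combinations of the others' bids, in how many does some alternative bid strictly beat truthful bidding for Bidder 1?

22

Others bid (6, 6): truth gives 0; bid 6 gives 7 > 0. Violating.
Others bid (6, 23): truth gives -13; bid 6 gives -6 > -13. Violating.
Others bid (6, 25): truth gives -13; bid 6 gives -6 > -13. Violating.
Others bid (6, 38): truth gives -13; bid 6 gives -6 > -13. Violating.
Others bid (6, 13): truth gives 0; no alternative beats it.
Others bid (13, 6): truth gives 0; no alternative beats it.
(Checking all 25 profiles: 22 have a profitable deviation, 3 do not.)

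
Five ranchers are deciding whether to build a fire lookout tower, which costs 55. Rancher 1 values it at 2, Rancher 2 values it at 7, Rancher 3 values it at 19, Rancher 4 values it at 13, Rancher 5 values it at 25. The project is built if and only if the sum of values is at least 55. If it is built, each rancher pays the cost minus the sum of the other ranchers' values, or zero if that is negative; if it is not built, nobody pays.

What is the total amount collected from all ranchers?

Total value 66 ≥ cost 55, so it is built.
Rancher 1: others sum to 64; max(0, 55 - 64) = 0.
Rancher 2: others sum to 59; max(0, 55 - 59) = 0.
Rancher 3: others sum to 47; max(0, 55 - 47) = 8.
Rancher 4: others sum to 53; max(0, 55 - 53) = 2.
Rancher 5: others sum to 41; max(0, 55 - 41) = 14.
Total collected = 0 + 0 + 8 + 2 + 14 = 24.

24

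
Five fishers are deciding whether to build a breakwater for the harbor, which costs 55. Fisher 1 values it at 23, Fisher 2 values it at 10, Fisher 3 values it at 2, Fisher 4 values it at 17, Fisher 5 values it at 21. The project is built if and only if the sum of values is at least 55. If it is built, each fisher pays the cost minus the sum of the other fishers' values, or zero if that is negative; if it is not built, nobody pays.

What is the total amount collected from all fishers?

8

Total value 73 ≥ cost 55, so it is built.
Fisher 1: others sum to 50; max(0, 55 - 50) = 5.
Fisher 2: others sum to 63; max(0, 55 - 63) = 0.
Fisher 3: others sum to 71; max(0, 55 - 71) = 0.
Fisher 4: others sum to 56; max(0, 55 - 56) = 0.
Fisher 5: others sum to 52; max(0, 55 - 52) = 3.
Total collected = 5 + 0 + 0 + 0 + 3 = 8.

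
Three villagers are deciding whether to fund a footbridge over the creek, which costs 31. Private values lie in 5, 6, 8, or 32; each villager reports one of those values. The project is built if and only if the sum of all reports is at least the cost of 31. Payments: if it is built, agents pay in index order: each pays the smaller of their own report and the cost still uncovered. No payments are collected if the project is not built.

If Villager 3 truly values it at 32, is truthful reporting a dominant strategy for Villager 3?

Yes

Check each profile of the others' reports and compare truth against every alternative report.
Others report (8, 8): truth gives 17, best alternative gives 0.
Others report (6, 8): truth gives 15, best alternative gives 0.
Others report (8, 6): truth gives 15, best alternative gives 0.
Others report (5, 8): truth gives 14, best alternative gives 0.
Others report (8, 5): truth gives 14, best alternative gives 0.
Others report (6, 6): truth gives 13, best alternative gives 0.
(Remaining 10 profiles checked similarly; truth is weakly best in each.)
In every case the truthful report is at least as good as any alternative, so it is a dominant strategy.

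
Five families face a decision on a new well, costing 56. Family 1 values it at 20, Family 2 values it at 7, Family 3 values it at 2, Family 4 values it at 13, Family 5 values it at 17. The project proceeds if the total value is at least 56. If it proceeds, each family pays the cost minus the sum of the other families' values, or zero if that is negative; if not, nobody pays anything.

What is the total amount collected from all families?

45

Total value 59 ≥ cost 56, so it is built.
Family 1: others sum to 39; max(0, 56 - 39) = 17.
Family 2: others sum to 52; max(0, 56 - 52) = 4.
Family 3: others sum to 57; max(0, 56 - 57) = 0.
Family 4: others sum to 46; max(0, 56 - 46) = 10.
Family 5: others sum to 42; max(0, 56 - 42) = 14.
Total collected = 17 + 4 + 0 + 10 + 14 = 45.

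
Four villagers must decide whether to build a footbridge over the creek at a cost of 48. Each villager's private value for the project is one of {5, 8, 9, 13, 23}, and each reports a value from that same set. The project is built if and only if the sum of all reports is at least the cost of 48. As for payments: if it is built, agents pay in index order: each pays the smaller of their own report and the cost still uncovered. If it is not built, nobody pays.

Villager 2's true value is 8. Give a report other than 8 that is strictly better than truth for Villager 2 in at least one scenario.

5

Suppose Villager 1 reports 5, Villager 3 reports 23 and Villager 4 reports 23.
Report 8: project built, pays 8, utility 8 - 8 = 0.
Report 5: project built, pays 5, utility 8 - 5 = 3.
So reporting 5 beats truth here (3 > 0).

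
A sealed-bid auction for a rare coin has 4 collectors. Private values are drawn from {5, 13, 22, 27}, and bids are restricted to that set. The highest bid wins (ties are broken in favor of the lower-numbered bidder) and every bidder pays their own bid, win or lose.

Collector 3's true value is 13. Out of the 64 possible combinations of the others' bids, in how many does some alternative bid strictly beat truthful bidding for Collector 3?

Others bid (5, 5, 22): truth gives -13; bid 5 gives -5 > -13. Violating.
Others bid (5, 5, 27): truth gives -13; bid 5 gives -5 > -13. Violating.
Others bid (5, 13, 5): truth gives -13; bid 5 gives -5 > -13. Violating.
Others bid (5, 13, 13): truth gives -13; bid 5 gives -5 > -13. Violating.
Others bid (5, 5, 5): truth gives 0; no alternative beats it.
Others bid (5, 5, 13): truth gives 0; no alternative beats it.
(Checking all 64 profiles: 62 have a profitable deviation, 2 do not.)

62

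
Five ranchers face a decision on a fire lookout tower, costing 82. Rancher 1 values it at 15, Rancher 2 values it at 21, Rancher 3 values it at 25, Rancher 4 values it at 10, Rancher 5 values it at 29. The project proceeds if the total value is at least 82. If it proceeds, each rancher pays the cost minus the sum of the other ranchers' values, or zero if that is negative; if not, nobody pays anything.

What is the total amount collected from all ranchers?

Total value 100 ≥ cost 82, so it is built.
Rancher 1: others sum to 85; max(0, 82 - 85) = 0.
Rancher 2: others sum to 79; max(0, 82 - 79) = 3.
Rancher 3: others sum to 75; max(0, 82 - 75) = 7.
Rancher 4: others sum to 90; max(0, 82 - 90) = 0.
Rancher 5: others sum to 71; max(0, 82 - 71) = 11.
Total collected = 0 + 3 + 7 + 0 + 11 = 21.

21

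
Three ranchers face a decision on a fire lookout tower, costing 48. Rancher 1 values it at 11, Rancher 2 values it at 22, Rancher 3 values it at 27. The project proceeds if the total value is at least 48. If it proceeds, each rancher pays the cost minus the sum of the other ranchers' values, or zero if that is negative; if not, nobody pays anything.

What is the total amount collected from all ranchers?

25

Total value 60 ≥ cost 48, so it is built.
Rancher 1: others sum to 49; max(0, 48 - 49) = 0.
Rancher 2: others sum to 38; max(0, 48 - 38) = 10.
Rancher 3: others sum to 33; max(0, 48 - 33) = 15.
Total collected = 0 + 10 + 15 = 25.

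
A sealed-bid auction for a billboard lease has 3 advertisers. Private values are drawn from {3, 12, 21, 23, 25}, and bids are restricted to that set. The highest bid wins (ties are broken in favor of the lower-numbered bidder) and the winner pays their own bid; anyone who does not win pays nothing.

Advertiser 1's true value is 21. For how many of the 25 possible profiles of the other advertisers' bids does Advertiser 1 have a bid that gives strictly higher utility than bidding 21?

Others bid (3, 3): truth gives 0; bid 3 gives 18 > 0. Violating.
Others bid (3, 12): truth gives 0; bid 12 gives 9 > 0. Violating.
Others bid (12, 3): truth gives 0; bid 12 gives 9 > 0. Violating.
Others bid (12, 12): truth gives 0; bid 12 gives 9 > 0. Violating.
Others bid (3, 21): truth gives 0; no alternative beats it.
Others bid (3, 23): truth gives 0; no alternative beats it.
(Checking all 25 profiles: 4 have a profitable deviation, 21 do not.)

4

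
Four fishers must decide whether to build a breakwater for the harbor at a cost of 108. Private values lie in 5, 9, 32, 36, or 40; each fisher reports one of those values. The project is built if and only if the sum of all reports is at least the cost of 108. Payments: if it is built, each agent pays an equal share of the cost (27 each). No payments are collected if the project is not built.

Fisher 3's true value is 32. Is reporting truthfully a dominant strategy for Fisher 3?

No

Consider the case where Fisher 1 reports 5, Fisher 2 reports 32 and Fisher 4 reports 32.
Truthful report 32: project not built, utility 0.
Report 40 instead: project built, pays 27, utility 32 - 27 = 5.
Since 5 > 0, reporting 40 is strictly better here, so truthful reporting is not dominant.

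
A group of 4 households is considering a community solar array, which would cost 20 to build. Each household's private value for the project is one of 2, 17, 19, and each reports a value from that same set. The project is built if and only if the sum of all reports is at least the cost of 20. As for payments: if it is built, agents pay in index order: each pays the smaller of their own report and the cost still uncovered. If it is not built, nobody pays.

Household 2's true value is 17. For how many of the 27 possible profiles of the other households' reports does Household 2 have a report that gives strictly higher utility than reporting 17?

Others report (2, 2, 17): truth gives 0; report 2 gives 15 > 0. Violating.
Others report (2, 2, 19): truth gives 0; report 2 gives 15 > 0. Violating.
Others report (2, 17, 2): truth gives 0; report 2 gives 15 > 0. Violating.
Others report (2, 17, 17): truth gives 0; report 2 gives 15 > 0. Violating.
Others report (2, 2, 2): truth gives 0; no alternative beats it.
Others report (19, 2, 2): truth gives 16; no alternative beats it.
(Checking all 27 profiles: 17 have a profitable deviation, 10 do not.)

17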